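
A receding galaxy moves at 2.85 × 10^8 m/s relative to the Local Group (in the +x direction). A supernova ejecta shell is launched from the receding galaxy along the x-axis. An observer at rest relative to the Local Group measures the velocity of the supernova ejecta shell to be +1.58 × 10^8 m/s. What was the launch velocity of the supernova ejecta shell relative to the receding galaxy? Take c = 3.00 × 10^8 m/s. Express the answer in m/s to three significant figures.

v = 0.950c, u = 0.527c.
Invert the composition law: u' = (u − v)/(1 − uv/c²).
u' = (0.527 − 0.950) / (1 − (0.527)(0.950)) = -0.4233/0.4997 = -0.8472.
u' = -0.8472 × 3.00 × 10^8 m/s.

-2.54 × 10^8 m/s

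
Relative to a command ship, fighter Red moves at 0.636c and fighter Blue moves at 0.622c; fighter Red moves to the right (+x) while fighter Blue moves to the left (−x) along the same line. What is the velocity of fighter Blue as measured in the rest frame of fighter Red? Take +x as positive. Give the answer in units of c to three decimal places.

β_A = 0.636, β_B = -0.622.
Transform to A's frame with the inverse velocity-addition law: u' = (u − v)/(1 − uv/c²), taking u = β_B and v = β_A.
u' = (-0.622 − 0.636) / (1 − (0.636)(-0.622)) = -1.2580/1.3956 = -0.9014.

-0.901c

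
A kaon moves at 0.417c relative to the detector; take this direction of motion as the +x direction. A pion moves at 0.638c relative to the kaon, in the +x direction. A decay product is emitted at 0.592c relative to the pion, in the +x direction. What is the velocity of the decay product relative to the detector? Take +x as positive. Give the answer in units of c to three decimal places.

0.954c

Apply u = (u' + v)/(1 + u'v/c²) successively, working outward toward the detector.
Start: velocity of the kaon relative to the detector = 0.4170c.
Compose with the pion (u' = 0.638 in the kaon frame): u_1 = (0.638 + 0.417) / (1 + 0.638·0.417) = 1.0550/1.2660 = 0.8333.
Compose with the decay product (u' = 0.592 in the pion frame): u_2 = (0.592 + 0.833) / (1 + 0.592·0.833) = 1.4253/1.4933 = 0.9545.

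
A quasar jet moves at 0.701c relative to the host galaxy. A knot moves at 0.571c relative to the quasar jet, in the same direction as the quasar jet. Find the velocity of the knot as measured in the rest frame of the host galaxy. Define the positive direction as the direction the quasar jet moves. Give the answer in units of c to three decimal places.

With v = 0.701 and u' = 0.571 (in units of c),
u = (u' + v)/(1 + u'v/c²):
u = (0.571 + 0.701) / (1 + 0.571·0.701) = 1.2720/1.4003 = 0.9084
(Galilean addition would give +1.272c, exceeding c.)

0.908c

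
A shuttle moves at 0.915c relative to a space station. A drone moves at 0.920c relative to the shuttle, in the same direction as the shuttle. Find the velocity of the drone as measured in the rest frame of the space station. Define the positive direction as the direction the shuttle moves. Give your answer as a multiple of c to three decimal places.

With v = 0.915 and u' = 0.920 (in units of c),
u = (u' + v)/(1 + u'v/c²):
u = (0.920 + 0.915) / (1 + 0.920·0.915) = 1.8350/1.8418 = 0.9963
(Galilean addition would give +1.835c, exceeding c.)

0.996c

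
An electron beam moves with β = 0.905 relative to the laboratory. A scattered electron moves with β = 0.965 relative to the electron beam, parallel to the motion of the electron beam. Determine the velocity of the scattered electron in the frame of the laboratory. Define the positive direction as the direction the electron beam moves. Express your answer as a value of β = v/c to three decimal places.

β = 0.998

With v = 0.905 and u' = 0.965 (in units of c),
u = (u' + v)/(1 + u'v/c²):
u = (0.965 + 0.905) / (1 + 0.965·0.905) = 1.8700/1.8733 = 0.9982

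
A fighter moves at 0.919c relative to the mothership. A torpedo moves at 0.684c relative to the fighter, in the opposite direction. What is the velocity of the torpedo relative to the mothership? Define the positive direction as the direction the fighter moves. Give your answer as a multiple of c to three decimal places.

+0.633c

With v = 0.919 and u' = -0.684 (in units of c),
u = (u' + v)/(1 + u'v/c²):
u = (-0.684 + 0.919) / (1 + (-0.684)·0.919) = 0.2350/0.3714 = 0.6327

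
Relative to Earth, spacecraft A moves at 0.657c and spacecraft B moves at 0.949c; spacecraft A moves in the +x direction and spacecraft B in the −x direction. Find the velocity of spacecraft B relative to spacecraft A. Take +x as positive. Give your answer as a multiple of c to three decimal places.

-0.989c

β_A = 0.657, β_B = -0.949.
Transform to A's frame with the inverse velocity-addition law: u' = (u − v)/(1 − uv/c²), taking u = β_B and v = β_A.
u' = (-0.949 − 0.657) / (1 − (0.657)(-0.949)) = -1.6060/1.6235 = -0.9892.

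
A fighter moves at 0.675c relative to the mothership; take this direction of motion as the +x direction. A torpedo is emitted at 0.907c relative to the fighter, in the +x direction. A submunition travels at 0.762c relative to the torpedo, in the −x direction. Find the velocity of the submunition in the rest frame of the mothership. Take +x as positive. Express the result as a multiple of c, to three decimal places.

Apply u = (u' + v)/(1 + u'v/c²) successively, working outward toward the mothership.
Start: velocity of the fighter relative to the mothership = 0.6750c.
Compose with the torpedo (u' = 0.907 in the fighter frame): u_1 = (0.907 + 0.675) / (1 + 0.907·0.675) = 1.5820/1.6122 = 0.9813.
Compose with the submunition (u' = -0.762 in the torpedo frame): u_2 = (-0.762 + 0.981) / (1 + (-0.762)·0.981) = 0.2193/0.2523 = 0.8691.

+0.869c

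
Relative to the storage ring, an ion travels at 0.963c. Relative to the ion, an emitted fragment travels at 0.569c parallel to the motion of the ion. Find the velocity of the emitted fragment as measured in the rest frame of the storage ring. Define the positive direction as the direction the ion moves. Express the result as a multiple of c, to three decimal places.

With v = 0.963 and u' = 0.569 (in units of c),
u = (u' + v)/(1 + u'v/c²):
u = (0.569 + 0.963) / (1 + 0.569·0.963) = 1.5320/1.5479 = 0.9897

0.990c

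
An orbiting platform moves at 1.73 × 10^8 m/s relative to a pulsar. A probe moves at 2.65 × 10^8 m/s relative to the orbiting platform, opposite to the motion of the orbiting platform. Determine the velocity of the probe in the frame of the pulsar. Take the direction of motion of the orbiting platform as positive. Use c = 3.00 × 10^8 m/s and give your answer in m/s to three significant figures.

In units of c (dividing by 3.00 × 10^8 m/s): v = 0.577, u' = -0.883.
u = (u' + v)/(1 + u'v/c²):
u = (-0.883 + 0.577) / (1 + (-0.883)·0.577) = -0.3067/0.4906 = -0.6251
Converting back: u = -0.6251 × 3.00 × 10^8 m/s.

-1.88 × 10^8 m/s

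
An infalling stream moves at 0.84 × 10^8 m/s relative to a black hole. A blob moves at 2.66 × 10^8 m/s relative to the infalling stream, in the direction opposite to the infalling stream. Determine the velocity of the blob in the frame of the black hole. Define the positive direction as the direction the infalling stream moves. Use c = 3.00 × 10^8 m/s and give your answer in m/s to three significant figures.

In units of c (dividing by 3.00 × 10^8 m/s): v = 0.280, u' = -0.887.
u = (u' + v)/(1 + u'v/c²):
u = (-0.887 + 0.280) / (1 + (-0.887)·0.280) = -0.6067/0.7517 = -0.8070
Converting back: u = -0.8070 × 3.00 × 10^8 m/s.

-2.42 × 10^8 m/s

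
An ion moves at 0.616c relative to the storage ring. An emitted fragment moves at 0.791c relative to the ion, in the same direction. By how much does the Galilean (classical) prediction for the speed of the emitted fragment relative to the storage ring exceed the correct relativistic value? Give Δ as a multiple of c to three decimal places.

Galilean: u_cl = 0.791 + 0.616 = 1.4070.
Relativistic: u_rel = (0.791 + 0.616) / (1 + 0.791·0.616) = 1.4070/1.4873 = 0.9460.
Δ = 1.4070 − 0.9460 = 0.4610.
(The classical prediction exceeds c; the relativistic result does not.)

Δ = 0.461c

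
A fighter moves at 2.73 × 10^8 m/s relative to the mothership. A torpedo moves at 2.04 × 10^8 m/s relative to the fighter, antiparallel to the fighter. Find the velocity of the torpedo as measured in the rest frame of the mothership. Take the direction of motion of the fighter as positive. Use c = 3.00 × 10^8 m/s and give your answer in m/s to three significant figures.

+1.81 × 10^8 m/s

In units of c (dividing by 3.00 × 10^8 m/s): v = 0.910, u' = -0.680.
u = (u' + v)/(1 + u'v/c²):
u = (-0.680 + 0.910) / (1 + (-0.680)·0.910) = 0.2300/0.3812 = 0.6034
Converting back: u = 0.6034 × 3.00 × 10^8 m/s.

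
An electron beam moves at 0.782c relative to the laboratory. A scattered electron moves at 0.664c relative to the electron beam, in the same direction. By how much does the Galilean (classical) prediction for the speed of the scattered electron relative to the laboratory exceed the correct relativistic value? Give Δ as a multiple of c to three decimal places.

Galilean: u_cl = 0.664 + 0.782 = 1.4460.
Relativistic: u_rel = (0.664 + 0.782) / (1 + 0.664·0.782) = 1.4460/1.5192 = 0.9518.
Δ = 1.4460 − 0.9518 = 0.4942.
(The classical prediction exceeds c; the relativistic result does not.)

Δ = 0.494c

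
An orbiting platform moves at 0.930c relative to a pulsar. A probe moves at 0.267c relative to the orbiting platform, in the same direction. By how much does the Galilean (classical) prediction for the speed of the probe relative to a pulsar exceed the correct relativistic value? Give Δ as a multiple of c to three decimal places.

Galilean: u_cl = 0.267 + 0.930 = 1.1970.
Relativistic: u_rel = (0.267 + 0.930) / (1 + 0.267·0.930) = 1.1970/1.2483 = 0.9589.
Δ = 1.1970 − 0.9589 = 0.2381.
(The classical prediction exceeds c; the relativistic result does not.)

Δ = 0.238c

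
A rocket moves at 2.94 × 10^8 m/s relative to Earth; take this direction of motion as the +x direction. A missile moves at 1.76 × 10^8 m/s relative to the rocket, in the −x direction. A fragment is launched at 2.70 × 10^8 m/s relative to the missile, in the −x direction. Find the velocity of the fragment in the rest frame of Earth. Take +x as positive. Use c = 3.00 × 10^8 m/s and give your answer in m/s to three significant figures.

Apply u = (u' + v)/(1 + u'v/c²) successively, working outward toward Earth.
(Dividing each given speed by c = 3.00 × 10^8 m/s to work in units of c.)
Start: velocity of the rocket relative to Earth = 0.9800c.
Compose with the missile (u' = -0.587 in the rocket frame): u_1 = (-0.587 + 0.980) / (1 + (-0.587)·0.980) = 0.3933/0.4251 = 0.9253.
Compose with the fragment (u' = -0.900 in the missile frame): u_2 = (-0.900 + 0.925) / (1 + (-0.900)·0.925) = 0.0253/0.1672 = 0.1516.
So u = 0.1516 × 3.00 × 10^8 m/s.

+4.55 × 10^7 m/s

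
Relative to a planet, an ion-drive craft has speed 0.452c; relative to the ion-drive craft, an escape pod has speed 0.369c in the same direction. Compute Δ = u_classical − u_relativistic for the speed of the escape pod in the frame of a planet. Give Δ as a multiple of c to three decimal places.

Galilean: u_cl = 0.369 + 0.452 = 0.8210.
Relativistic: u_rel = (0.369 + 0.452) / (1 + 0.369·0.452) = 0.8210/1.1668 = 0.7036.
Δ = 0.8210 − 0.7036 = 0.1174.

Δ = 0.117c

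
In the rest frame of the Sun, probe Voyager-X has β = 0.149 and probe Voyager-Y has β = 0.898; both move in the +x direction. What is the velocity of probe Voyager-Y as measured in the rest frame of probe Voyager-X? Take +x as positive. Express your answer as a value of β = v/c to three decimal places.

β = +0.865

β_A = 0.149, β_B = 0.898.
Transform to A's frame with the inverse velocity-addition law: u' = (u − v)/(1 − uv/c²), taking u = β_B and v = β_A.
u' = (0.898 − 0.149) / (1 − (0.149)(0.898)) = 0.7490/0.8662 = 0.8647.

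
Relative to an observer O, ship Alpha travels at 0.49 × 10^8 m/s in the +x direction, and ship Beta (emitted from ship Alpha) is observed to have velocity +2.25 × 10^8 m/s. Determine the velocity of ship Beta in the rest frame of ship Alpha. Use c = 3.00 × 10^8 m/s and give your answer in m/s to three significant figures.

v = 0.163c, u = 0.750c.
Invert the composition law: u' = (u − v)/(1 − uv/c²).
u' = (0.750 − 0.163) / (1 − (0.750)(0.163)) = 0.5867/0.8775 = 0.6686.
u' = 0.6686 × 3.00 × 10^8 m/s.

+2.01 × 10^8 m/s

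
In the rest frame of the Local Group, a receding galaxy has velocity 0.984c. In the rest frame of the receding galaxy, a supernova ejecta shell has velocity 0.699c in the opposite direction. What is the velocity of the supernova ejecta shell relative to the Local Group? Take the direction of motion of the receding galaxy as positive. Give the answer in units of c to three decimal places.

With v = 0.984 and u' = -0.699 (in units of c),
u = (u' + v)/(1 + u'v/c²):
u = (-0.699 + 0.984) / (1 + (-0.699)·0.984) = 0.2850/0.3122 = 0.9129
(Galilean addition would give +0.285c.)

+0.913c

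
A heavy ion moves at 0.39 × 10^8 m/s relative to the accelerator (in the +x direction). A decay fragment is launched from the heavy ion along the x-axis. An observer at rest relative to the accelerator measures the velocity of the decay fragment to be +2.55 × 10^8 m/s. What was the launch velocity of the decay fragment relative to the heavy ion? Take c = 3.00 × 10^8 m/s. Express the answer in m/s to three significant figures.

+2.43 × 10^8 m/s

v = 0.130c, u = 0.850c.
Invert the composition law: u' = (u − v)/(1 − uv/c²).
u' = (0.850 − 0.130) / (1 − (0.850)(0.130)) = 0.7200/0.8895 = 0.8094.
u' = 0.8094 × 3.00 × 10^8 m/s.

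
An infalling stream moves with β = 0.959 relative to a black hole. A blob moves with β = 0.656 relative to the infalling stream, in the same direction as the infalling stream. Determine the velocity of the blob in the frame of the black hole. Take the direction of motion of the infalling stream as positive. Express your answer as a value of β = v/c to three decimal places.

β = 0.991

With v = 0.959 and u' = 0.656 (in units of c),
u = (u' + v)/(1 + u'v/c²):
u = (0.656 + 0.959) / (1 + 0.656·0.959) = 1.6150/1.6291 = 0.9913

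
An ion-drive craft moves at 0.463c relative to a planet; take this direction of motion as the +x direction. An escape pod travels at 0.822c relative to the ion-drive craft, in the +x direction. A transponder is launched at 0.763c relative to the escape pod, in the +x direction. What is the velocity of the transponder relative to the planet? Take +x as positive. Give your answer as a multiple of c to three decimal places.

Apply u = (u' + v)/(1 + u'v/c²) successively, working outward toward the planet.
Start: velocity of the ion-drive craft relative to the planet = 0.4630c.
Compose with the escape pod (u' = 0.822 in the ion-drive craft frame): u_1 = (0.822 + 0.463) / (1 + 0.822·0.463) = 1.2850/1.3806 = 0.9308.
Compose with the transponder (u' = 0.763 in the escape pod frame): u_2 = (0.763 + 0.931) / (1 + 0.763·0.931) = 1.6938/1.7102 = 0.9904.

0.990c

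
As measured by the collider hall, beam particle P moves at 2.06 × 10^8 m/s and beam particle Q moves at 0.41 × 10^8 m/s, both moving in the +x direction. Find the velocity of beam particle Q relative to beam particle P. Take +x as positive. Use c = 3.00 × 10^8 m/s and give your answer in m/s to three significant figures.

β_A = 0.687, β_B = 0.137 (dividing each by c = 3.00 × 10^8 m/s).
Transform to A's frame with the inverse velocity-addition law: u' = (u − v)/(1 − uv/c²), taking u = β_B and v = β_A.
u' = (0.137 − 0.687) / (1 − (0.687)(0.137)) = -0.5500/0.9062 = -0.6070.
u' = -0.6070 × 3.00 × 10^8 m/s.

-1.82 × 10^8 m/s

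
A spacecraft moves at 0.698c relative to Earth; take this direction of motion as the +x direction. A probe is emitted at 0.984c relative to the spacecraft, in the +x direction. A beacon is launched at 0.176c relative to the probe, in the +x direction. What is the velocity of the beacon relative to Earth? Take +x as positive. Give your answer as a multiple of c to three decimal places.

0.998c

Apply u = (u' + v)/(1 + u'v/c²) successively, working outward toward Earth.
Start: velocity of the spacecraft relative to Earth = 0.6980c.
Compose with the probe (u' = 0.984 in the spacecraft frame): u_1 = (0.984 + 0.698) / (1 + 0.984·0.698) = 1.6820/1.6868 = 0.9971.
Compose with the beacon (u' = 0.176 in the probe frame): u_2 = (0.176 + 0.997) / (1 + 0.176·0.997) = 1.1731/1.1755 = 0.9980.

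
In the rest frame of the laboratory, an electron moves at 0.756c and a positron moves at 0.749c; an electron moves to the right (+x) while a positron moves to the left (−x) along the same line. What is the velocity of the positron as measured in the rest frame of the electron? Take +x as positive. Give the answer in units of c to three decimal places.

β_A = 0.756, β_B = -0.749.
Transform to A's frame with the inverse velocity-addition law: u' = (u − v)/(1 − uv/c²), taking u = β_B and v = β_A.
u' = (-0.749 − 0.756) / (1 − (0.756)(-0.749)) = -1.5050/1.5662 = -0.9609.

-0.961c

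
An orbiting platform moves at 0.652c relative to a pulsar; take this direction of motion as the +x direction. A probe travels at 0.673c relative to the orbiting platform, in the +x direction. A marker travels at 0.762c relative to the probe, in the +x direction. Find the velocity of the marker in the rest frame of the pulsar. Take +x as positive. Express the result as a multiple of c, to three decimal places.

Apply u = (u' + v)/(1 + u'v/c²) successively, working outward toward the pulsar.
Start: velocity of the orbiting platform relative to the pulsar = 0.6520c.
Compose with the probe (u' = 0.673 in the orbiting platform frame): u_1 = (0.673 + 0.652) / (1 + 0.673·0.652) = 1.3250/1.4388 = 0.9209.
Compose with the marker (u' = 0.762 in the probe frame): u_2 = (0.762 + 0.921) / (1 + 0.762·0.921) = 1.6829/1.7017 = 0.9889.

0.989c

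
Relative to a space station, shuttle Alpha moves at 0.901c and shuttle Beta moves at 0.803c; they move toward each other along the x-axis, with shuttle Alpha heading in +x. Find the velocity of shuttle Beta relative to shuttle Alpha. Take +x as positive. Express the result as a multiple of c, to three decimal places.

β_A = 0.901, β_B = -0.803.
Transform to A's frame with the inverse velocity-addition law: u' = (u − v)/(1 − uv/c²), taking u = β_B and v = β_A.
u' = (-0.803 − 0.901) / (1 − (0.901)(-0.803)) = -1.7040/1.7235 = -0.9887.

-0.989c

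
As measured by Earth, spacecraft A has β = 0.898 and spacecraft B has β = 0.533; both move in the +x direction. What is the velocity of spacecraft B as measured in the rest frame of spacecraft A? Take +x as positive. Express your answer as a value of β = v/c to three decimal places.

β_A = 0.898, β_B = 0.533.
Transform to A's frame with the inverse velocity-addition law: u' = (u − v)/(1 − uv/c²), taking u = β_B and v = β_A.
u' = (0.533 − 0.898) / (1 − (0.898)(0.533)) = -0.3650/0.5214 = -0.7001.

β = -0.700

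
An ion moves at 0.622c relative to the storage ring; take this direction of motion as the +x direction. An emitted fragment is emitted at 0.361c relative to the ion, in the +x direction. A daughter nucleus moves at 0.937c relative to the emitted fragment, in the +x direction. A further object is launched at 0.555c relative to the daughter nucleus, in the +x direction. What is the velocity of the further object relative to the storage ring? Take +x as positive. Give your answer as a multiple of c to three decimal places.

0.998c

Apply u = (u' + v)/(1 + u'v/c²) successively, working outward toward the storage ring.
Start: velocity of the ion relative to the storage ring = 0.6220c.
Compose with the emitted fragment (u' = 0.361 in the ion frame): u_1 = (0.361 + 0.622) / (1 + 0.361·0.622) = 0.9830/1.2245 = 0.8027.
Compose with the daughter nucleus (u' = 0.937 in the emitted fragment frame): u_2 = (0.937 + 0.803) / (1 + 0.937·0.803) = 1.7397/1.7522 = 0.9929.
Compose with the further object (u' = 0.555 in the daughter nucleus frame): u_3 = (0.555 + 0.993) / (1 + 0.555·0.993) = 1.5479/1.5511 = 0.9980.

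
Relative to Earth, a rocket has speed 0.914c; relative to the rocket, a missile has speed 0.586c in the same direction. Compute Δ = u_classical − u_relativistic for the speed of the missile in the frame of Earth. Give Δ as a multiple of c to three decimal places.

Δ = 0.523c

Galilean: u_cl = 0.586 + 0.914 = 1.5000.
Relativistic: u_rel = (0.586 + 0.914) / (1 + 0.586·0.914) = 1.5000/1.5356 = 0.9768.
Δ = 1.5000 − 0.9768 = 0.5232.
(The classical prediction exceeds c; the relativistic result does not.)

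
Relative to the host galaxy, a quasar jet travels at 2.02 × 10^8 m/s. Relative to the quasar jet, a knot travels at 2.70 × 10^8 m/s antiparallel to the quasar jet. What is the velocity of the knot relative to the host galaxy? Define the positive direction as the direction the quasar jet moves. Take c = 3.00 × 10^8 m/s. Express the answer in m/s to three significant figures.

-1.73 × 10^8 m/s

In units of c (dividing by 3.00 × 10^8 m/s): v = 0.673, u' = -0.900.
u = (u' + v)/(1 + u'v/c²):
u = (-0.900 + 0.673) / (1 + (-0.900)·0.673) = -0.2267/0.3940 = -0.5753
(Galilean addition would give -0.227c.)
Converting back: u = -0.5753 × 3.00 × 10^8 m/s.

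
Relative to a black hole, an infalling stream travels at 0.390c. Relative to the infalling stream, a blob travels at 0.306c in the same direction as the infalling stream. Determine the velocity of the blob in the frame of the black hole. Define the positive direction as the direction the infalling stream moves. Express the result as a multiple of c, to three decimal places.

0.622c

With v = 0.390 and u' = 0.306 (in units of c),
u = (u' + v)/(1 + u'v/c²):
u = (0.306 + 0.390) / (1 + 0.306·0.390) = 0.6960/1.1193 = 0.6218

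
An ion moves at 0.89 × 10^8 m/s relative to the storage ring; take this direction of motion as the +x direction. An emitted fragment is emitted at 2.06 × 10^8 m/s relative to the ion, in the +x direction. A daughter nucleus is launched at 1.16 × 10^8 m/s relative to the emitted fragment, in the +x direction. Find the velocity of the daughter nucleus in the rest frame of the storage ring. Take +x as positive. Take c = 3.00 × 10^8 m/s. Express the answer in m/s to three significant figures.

Apply u = (u' + v)/(1 + u'v/c²) successively, working outward toward the storage ring.
(Dividing each given speed by c = 3.00 × 10^8 m/s to work in units of c.)
Start: velocity of the ion relative to the storage ring = 0.2967c.
Compose with the emitted fragment (u' = 0.687 in the ion frame): u_1 = (0.687 + 0.297) / (1 + 0.687·0.297) = 0.9833/1.2037 = 0.8169.
Compose with the daughter nucleus (u' = 0.387 in the emitted fragment frame): u_2 = (0.387 + 0.817) / (1 + 0.387·0.817) = 1.2036/1.3159 = 0.9147.
So u = 0.9147 × 3.00 × 10^8 m/s.

2.74 × 10^8 m/s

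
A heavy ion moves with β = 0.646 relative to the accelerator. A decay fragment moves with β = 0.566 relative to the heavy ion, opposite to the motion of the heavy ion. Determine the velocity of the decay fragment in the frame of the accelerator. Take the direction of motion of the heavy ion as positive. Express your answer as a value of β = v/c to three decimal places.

With v = 0.646 and u' = -0.566 (in units of c),
u = (u' + v)/(1 + u'v/c²):
u = (-0.566 + 0.646) / (1 + (-0.566)·0.646) = 0.0800/0.6344 = 0.1261

β = +0.126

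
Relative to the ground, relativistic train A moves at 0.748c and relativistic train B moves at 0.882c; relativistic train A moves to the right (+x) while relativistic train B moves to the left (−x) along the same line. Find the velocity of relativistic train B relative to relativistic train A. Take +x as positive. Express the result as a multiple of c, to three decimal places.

-0.982c

β_A = 0.748, β_B = -0.882.
Transform to A's frame with the inverse velocity-addition law: u' = (u − v)/(1 − uv/c²), taking u = β_B and v = β_A.
u' = (-0.882 − 0.748) / (1 − (0.748)(-0.882)) = -1.6300/1.6597 = -0.9821.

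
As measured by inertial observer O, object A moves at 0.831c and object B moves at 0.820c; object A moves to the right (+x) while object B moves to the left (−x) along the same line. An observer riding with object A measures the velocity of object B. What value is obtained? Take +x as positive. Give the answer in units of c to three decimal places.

-0.982c

β_A = 0.831, β_B = -0.820.
Transform to A's frame with the inverse velocity-addition law: u' = (u − v)/(1 − uv/c²), taking u = β_B and v = β_A.
u' = (-0.820 − 0.831) / (1 − (0.831)(-0.820)) = -1.6510/1.6814 = -0.9819.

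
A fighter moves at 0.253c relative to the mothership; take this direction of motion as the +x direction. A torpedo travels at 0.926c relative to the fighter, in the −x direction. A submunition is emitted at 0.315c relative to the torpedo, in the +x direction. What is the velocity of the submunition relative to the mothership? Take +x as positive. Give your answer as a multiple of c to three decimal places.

Apply u = (u' + v)/(1 + u'v/c²) successively, working outward toward the mothership.
Start: velocity of the fighter relative to the mothership = 0.2530c.
Compose with the torpedo (u' = -0.926 in the fighter frame): u_1 = (-0.926 + 0.253) / (1 + (-0.926)·0.253) = -0.6730/0.7657 = -0.8789.
Compose with the submunition (u' = 0.315 in the torpedo frame): u_2 = (0.315 + (-0.879)) / (1 + 0.315·(-0.879)) = -0.5639/0.7231 = -0.7798.

-0.780c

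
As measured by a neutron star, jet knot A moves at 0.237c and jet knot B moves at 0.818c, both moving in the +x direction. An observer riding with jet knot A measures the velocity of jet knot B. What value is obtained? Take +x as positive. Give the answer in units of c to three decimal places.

β_A = 0.237, β_B = 0.818.
Transform to A's frame with the inverse velocity-addition law: u' = (u − v)/(1 − uv/c²), taking u = β_B and v = β_A.
u' = (0.818 − 0.237) / (1 − (0.237)(0.818)) = 0.5810/0.8061 = 0.7207.

+0.721c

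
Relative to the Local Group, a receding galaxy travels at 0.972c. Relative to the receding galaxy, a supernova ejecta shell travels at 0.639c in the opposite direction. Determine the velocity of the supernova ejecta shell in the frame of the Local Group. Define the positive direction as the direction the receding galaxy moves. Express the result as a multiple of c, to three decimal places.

+0.879c

With v = 0.972 and u' = -0.639 (in units of c),
u = (u' + v)/(1 + u'v/c²):
u = (-0.639 + 0.972) / (1 + (-0.639)·0.972) = 0.3330/0.3789 = 0.8789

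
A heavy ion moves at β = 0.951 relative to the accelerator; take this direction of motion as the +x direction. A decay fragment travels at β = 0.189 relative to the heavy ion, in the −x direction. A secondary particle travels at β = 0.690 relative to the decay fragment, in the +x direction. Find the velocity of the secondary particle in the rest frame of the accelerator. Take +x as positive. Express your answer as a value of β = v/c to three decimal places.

Apply u = (u' + v)/(1 + u'v/c²) successively, working outward toward the accelerator.
Start: velocity of the heavy ion relative to the accelerator = 0.9510c.
Compose with the decay fragment (u' = -0.189 in the heavy ion frame): u_1 = (-0.189 + 0.951) / (1 + (-0.189)·0.951) = 0.7620/0.8203 = 0.9290.
Compose with the secondary particle (u' = 0.690 in the decay fragment frame): u_2 = (0.690 + 0.929) / (1 + 0.690·0.929) = 1.6190/1.6410 = 0.9866.

β = +0.987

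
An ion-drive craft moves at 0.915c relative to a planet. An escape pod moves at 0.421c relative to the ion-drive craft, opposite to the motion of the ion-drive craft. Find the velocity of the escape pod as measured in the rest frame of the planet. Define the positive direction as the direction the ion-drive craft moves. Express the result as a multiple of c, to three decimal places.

With v = 0.915 and u' = -0.421 (in units of c),
u = (u' + v)/(1 + u'v/c²):
u = (-0.421 + 0.915) / (1 + (-0.421)·0.915) = 0.4940/0.6148 = 0.8035
(Galilean addition would give +0.494c.)

+0.804c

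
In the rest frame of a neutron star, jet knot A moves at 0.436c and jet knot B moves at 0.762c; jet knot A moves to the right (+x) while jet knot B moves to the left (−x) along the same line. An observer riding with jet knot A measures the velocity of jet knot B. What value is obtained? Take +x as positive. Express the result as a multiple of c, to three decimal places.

-0.899c

β_A = 0.436, β_B = -0.762.
Transform to A's frame with the inverse velocity-addition law: u' = (u − v)/(1 − uv/c²), taking u = β_B and v = β_A.
u' = (-0.762 − 0.436) / (1 − (0.436)(-0.762)) = -1.1980/1.3322 = -0.8992.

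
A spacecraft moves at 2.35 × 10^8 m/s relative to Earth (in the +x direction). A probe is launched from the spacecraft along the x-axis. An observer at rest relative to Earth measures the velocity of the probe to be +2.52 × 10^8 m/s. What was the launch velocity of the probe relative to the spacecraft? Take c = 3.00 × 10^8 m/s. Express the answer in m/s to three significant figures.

v = 0.783c, u = 0.840c.
Invert the composition law: u' = (u − v)/(1 − uv/c²).
u' = (0.840 − 0.783) / (1 − (0.840)(0.783)) = 0.0567/0.3420 = 0.1657.
u' = 0.1657 × 3.00 × 10^8 m/s.

+4.97 × 10^7 m/s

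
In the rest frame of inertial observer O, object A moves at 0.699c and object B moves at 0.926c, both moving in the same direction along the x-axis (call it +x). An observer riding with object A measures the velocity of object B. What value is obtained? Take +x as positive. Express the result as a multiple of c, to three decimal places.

β_A = 0.699, β_B = 0.926.
Transform to A's frame with the inverse velocity-addition law: u' = (u − v)/(1 − uv/c²), taking u = β_B and v = β_A.
u' = (0.926 − 0.699) / (1 − (0.699)(0.926)) = 0.2270/0.3527 = 0.6436.

+0.644c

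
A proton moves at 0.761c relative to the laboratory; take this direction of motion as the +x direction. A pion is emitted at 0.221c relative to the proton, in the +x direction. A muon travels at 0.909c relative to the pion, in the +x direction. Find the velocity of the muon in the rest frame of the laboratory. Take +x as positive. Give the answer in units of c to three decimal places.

Apply u = (u' + v)/(1 + u'v/c²) successively, working outward toward the laboratory.
Start: velocity of the proton relative to the laboratory = 0.7610c.
Compose with the pion (u' = 0.221 in the proton frame): u_1 = (0.221 + 0.761) / (1 + 0.221·0.761) = 0.9820/1.1682 = 0.8406.
Compose with the muon (u' = 0.909 in the pion frame): u_2 = (0.909 + 0.841) / (1 + 0.909·0.841) = 1.7496/1.7641 = 0.9918.

0.992c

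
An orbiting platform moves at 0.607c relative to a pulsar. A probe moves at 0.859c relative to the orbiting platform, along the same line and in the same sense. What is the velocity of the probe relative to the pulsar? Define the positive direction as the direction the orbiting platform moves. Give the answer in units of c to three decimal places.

0.964c

With v = 0.607 and u' = 0.859 (in units of c),
u = (u' + v)/(1 + u'v/c²):
u = (0.859 + 0.607) / (1 + 0.859·0.607) = 1.4660/1.5214 = 0.9636
(Galilean addition would give +1.466c, exceeding c.)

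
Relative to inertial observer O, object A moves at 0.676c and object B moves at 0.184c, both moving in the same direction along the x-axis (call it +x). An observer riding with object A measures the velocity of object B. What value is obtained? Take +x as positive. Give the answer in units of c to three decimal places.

β_A = 0.676, β_B = 0.184.
Transform to A's frame with the inverse velocity-addition law: u' = (u − v)/(1 − uv/c²), taking u = β_B and v = β_A.
u' = (0.184 − 0.676) / (1 − (0.676)(0.184)) = -0.4920/0.8756 = -0.5619.

-0.562c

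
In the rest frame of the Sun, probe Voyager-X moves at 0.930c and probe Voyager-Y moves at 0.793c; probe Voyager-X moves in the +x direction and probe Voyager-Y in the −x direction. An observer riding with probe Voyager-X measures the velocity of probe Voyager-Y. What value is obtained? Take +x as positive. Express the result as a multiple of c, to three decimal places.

-0.992c

β_A = 0.930, β_B = -0.793.
Transform to A's frame with the inverse velocity-addition law: u' = (u − v)/(1 − uv/c²), taking u = β_B and v = β_A.
u' = (-0.793 − 0.930) / (1 − (0.930)(-0.793)) = -1.7230/1.7375 = -0.9917.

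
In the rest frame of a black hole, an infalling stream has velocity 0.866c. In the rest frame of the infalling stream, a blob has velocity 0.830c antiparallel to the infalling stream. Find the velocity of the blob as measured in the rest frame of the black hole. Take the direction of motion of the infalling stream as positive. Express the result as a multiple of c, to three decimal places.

+0.128c

With v = 0.866 and u' = -0.830 (in units of c),
u = (u' + v)/(1 + u'v/c²):
u = (-0.830 + 0.866) / (1 + (-0.830)·0.866) = 0.0360/0.2812 = 0.1280
(Galilean addition would give +0.036c.)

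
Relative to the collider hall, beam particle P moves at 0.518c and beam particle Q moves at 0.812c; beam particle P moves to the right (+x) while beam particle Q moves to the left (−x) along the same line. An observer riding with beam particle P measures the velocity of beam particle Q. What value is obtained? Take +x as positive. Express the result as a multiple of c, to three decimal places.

β_A = 0.518, β_B = -0.812.
Transform to A's frame with the inverse velocity-addition law: u' = (u − v)/(1 − uv/c²), taking u = β_B and v = β_A.
u' = (-0.812 − 0.518) / (1 − (0.518)(-0.812)) = -1.3300/1.4206 = -0.9362.

-0.936c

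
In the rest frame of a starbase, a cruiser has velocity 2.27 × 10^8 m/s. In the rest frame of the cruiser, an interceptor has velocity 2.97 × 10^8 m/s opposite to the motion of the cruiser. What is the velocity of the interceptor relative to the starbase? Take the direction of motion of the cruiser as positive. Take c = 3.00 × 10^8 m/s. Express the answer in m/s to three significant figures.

-2.79 × 10^8 m/s

In units of c (dividing by 3.00 × 10^8 m/s): v = 0.757, u' = -0.990.
u = (u' + v)/(1 + u'v/c²):
u = (-0.990 + 0.757) / (1 + (-0.990)·0.757) = -0.2333/0.2509 = -0.9300
Converting back: u = -0.9300 × 3.00 × 10^8 m/s.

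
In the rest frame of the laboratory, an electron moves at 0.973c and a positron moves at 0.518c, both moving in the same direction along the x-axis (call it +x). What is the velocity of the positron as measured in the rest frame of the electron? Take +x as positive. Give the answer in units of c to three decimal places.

β_A = 0.973, β_B = 0.518.
Transform to A's frame with the inverse velocity-addition law: u' = (u − v)/(1 − uv/c²), taking u = β_B and v = β_A.
u' = (0.518 − 0.973) / (1 − (0.973)(0.518)) = -0.4550/0.4960 = -0.9174.

-0.917c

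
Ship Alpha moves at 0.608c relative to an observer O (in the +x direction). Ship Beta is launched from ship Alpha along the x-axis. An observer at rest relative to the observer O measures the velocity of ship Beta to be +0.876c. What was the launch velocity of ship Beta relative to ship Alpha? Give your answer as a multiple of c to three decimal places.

Invert the composition law: u' = (u − v)/(1 − uv/c²).
u' = (0.876 − 0.608) / (1 − (0.876)(0.608)) = 0.2680/0.4674 = 0.5734.

+0.573c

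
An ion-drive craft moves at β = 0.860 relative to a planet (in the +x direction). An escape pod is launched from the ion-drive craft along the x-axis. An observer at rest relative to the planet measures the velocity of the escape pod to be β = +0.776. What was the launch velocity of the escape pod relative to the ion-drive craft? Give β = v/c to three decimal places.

β = -0.253

Invert the composition law: u' = (u − v)/(1 − uv/c²).
u' = (0.776 − 0.860) / (1 − (0.776)(0.860)) = -0.0840/0.3326 = -0.2525.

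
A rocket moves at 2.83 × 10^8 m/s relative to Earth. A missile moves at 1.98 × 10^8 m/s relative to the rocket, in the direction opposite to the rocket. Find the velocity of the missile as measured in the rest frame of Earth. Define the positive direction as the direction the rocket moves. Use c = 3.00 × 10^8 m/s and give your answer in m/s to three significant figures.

In units of c (dividing by 3.00 × 10^8 m/s): v = 0.943, u' = -0.660.
u = (u' + v)/(1 + u'v/c²):
u = (-0.660 + 0.943) / (1 + (-0.660)·0.943) = 0.2833/0.3774 = 0.7508
Converting back: u = 0.7508 × 3.00 × 10^8 m/s.

+2.25 × 10^8 m/s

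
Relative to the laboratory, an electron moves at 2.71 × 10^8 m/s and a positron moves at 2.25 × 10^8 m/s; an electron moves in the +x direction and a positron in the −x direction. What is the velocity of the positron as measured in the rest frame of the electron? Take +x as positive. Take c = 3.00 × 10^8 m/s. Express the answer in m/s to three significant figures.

β_A = 0.903, β_B = -0.750 (dividing each by c = 3.00 × 10^8 m/s).
Transform to A's frame with the inverse velocity-addition law: u' = (u − v)/(1 − uv/c²), taking u = β_B and v = β_A.
u' = (-0.750 − 0.903) / (1 − (0.903)(-0.750)) = -1.6533/1.6775 = -0.9856.
u' = -0.9856 × 3.00 × 10^8 m/s.

-2.96 × 10^8 m/s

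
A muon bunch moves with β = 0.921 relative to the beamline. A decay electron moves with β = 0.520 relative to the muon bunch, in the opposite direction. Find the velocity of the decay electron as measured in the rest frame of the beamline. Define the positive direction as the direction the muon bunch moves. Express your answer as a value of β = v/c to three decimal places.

With v = 0.921 and u' = -0.520 (in units of c),
u = (u' + v)/(1 + u'v/c²):
u = (-0.520 + 0.921) / (1 + (-0.520)·0.921) = 0.4010/0.5211 = 0.7696

β = +0.770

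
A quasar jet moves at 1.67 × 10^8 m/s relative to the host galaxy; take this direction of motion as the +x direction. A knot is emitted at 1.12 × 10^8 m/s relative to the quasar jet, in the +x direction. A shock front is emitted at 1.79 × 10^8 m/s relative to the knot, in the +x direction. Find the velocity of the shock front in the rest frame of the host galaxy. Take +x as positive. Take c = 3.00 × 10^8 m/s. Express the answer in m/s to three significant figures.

Apply u = (u' + v)/(1 + u'v/c²) successively, working outward toward the host galaxy.
(Dividing each given speed by c = 3.00 × 10^8 m/s to work in units of c.)
Start: velocity of the quasar jet relative to the host galaxy = 0.5567c.
Compose with the knot (u' = 0.373 in the quasar jet frame): u_1 = (0.373 + 0.557) / (1 + 0.373·0.557) = 0.9300/1.2078 = 0.7700.
Compose with the shock front (u' = 0.597 in the knot frame): u_2 = (0.597 + 0.770) / (1 + 0.597·0.770) = 1.3666/1.4594 = 0.9364.
So u = 0.9364 × 3.00 × 10^8 m/s.

2.81 × 10^8 m/s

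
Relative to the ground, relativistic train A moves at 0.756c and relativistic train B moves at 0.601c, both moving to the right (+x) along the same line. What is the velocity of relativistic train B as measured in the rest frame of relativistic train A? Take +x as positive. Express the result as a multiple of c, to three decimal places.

β_A = 0.756, β_B = 0.601.
Transform to A's frame with the inverse velocity-addition law: u' = (u − v)/(1 − uv/c²), taking u = β_B and v = β_A.
u' = (0.601 − 0.756) / (1 − (0.756)(0.601)) = -0.1550/0.5456 = -0.2841.

-0.284c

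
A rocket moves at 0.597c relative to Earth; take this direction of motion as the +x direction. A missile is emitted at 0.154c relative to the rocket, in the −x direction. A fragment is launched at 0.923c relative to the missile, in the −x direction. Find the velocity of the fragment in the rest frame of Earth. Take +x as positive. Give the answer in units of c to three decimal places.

-0.792c

Apply u = (u' + v)/(1 + u'v/c²) successively, working outward toward Earth.
Start: velocity of the rocket relative to Earth = 0.5970c.
Compose with the missile (u' = -0.154 in the rocket frame): u_1 = (-0.154 + 0.597) / (1 + (-0.154)·0.597) = 0.4430/0.9081 = 0.4879.
Compose with the fragment (u' = -0.923 in the missile frame): u_2 = (-0.923 + 0.488) / (1 + (-0.923)·0.488) = -0.4351/0.5497 = -0.7916.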